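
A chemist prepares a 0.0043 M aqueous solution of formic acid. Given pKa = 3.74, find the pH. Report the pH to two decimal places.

pH = 3.10

HCOOH ⇌ HCOO- + H+
Ka = 10^(−3.74) = 1.82 × 10^-4
Ka = [H+]²/(0.0043 − [H+]) = 1.82 × 10^-4
[H+] is not negligible relative to C₀; solve [H+]² + 0.000182·[H+] − 7.83e-07 = 0.
[H+] = (−Ka + √(Ka² + 4·Ka·C₀))/2 = 7.98 × 10^-4 M
pH = −log[H+] = −log(7.98 × 10^-4) = 3.10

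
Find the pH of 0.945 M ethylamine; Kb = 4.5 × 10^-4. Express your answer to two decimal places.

pH = 12.31

C2H5NH2 + H2O ⇌ C2H5NH3+ + OH-
Kb = x²/(0.945 − x) = 4.5 × 10^-4
Neglecting x in the denominator: x = √(4.5 × 10^-4 × 0.945) = 2.06 × 10^-2 M
pOH = −log(2.06 × 10^-2) = 1.69; pH = 14.00 − 1.69 = 12.31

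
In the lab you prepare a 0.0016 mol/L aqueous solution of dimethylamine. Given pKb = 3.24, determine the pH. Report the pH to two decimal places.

pH = 10.85

(CH3)2NH + H2O ⇌ (CH3)2NH2+ + OH-
Kb = 10^(−3.24) = 5.75 × 10^-4
From the ICE table, Kb = [OH-]²/(0.0016 − [OH-]) = 5.75 × 10^-4.
The 5% rule fails; solving [OH-]² + Kb·[OH-] − Kb·C₀ = 0 exactly:
[OH-] = (−Kb + √(Kb² + 4·Kb·C₀))/2 = 7.14 × 10^-4 M
pOH = −log(7.14 × 10^-4) = 3.15; pH = 14.00 − 3.15 = 10.85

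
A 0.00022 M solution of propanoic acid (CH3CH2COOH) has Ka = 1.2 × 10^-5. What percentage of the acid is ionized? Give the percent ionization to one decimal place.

CH3CH2COOH ⇌ CH3CH2COO- + H+; let x = [H+] at equilibrium.
Solve x² + 1.2e-05x − 2.64e-09 = 0 → x = 4.57 × 10^-5 M
Fraction ionized = 4.57 × 10^-5 / 0.00022 = 0.2077 → 20.8%

20.8%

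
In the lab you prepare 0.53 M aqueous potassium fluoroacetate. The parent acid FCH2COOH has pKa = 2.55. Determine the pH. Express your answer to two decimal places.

pH = 8.14

FCH2COO- is the conjugate base of the weak acid FCH2COOH.
Ka = 10^(−2.55) = 2.82 × 10^-3
Kb = Kw/Ka = 1.0×10^-14 / 2.82 × 10^-3 = 3.55 × 10^-12
From the ICE table, Kb = x²/(0.53 − x) = 3.55 × 10^-12.
Neglecting x in the denominator: x = √(3.55 × 10^-12 × 0.53) = 1.37 × 10^-6 M
Check: 0.00026% ionized — well under 5%, approximation valid.
pOH = 5.86, so pH = 14.00 − pOH = 8.14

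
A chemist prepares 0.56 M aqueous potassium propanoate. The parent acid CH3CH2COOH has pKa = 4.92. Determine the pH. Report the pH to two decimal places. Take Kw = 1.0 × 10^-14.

CH3CH2COO- is the conjugate base of the weak acid CH3CH2COOH.
Ka = 10^(−4.92) = 1.20 × 10^-5
Kb = Kw/Ka = 1.0×10^-14 / 1.20 × 10^-5 = 8.33 × 10^-10
From the ICE table, Kb = [OH-]²/(0.56 − [OH-]) = 8.33 × 10^-10.
Assume [OH-] ≪ 0.56: [OH-] ≈ √(8.33 × 10^-10 × 0.56) = 2.16 × 10^-5 M
([OH-]/C₀ = 0.0039% < 5%, so the approximation holds.)
pOH = 4.67, so pH = 14.00 − pOH = 9.33

pH = 9.33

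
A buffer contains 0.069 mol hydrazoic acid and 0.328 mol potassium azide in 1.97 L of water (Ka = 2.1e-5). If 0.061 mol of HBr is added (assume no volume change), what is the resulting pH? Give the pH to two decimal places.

pH = 4.99

Added H+ converts N3- to HN3: HN3 → 0.13 mol, N3- → 0.267 mol.
pKa = −log(2.1 × 10^-5) = 4.678
Henderson–Hasselbalch with mole ratio 0.267/0.13: pH = 4.678 + (+0.313)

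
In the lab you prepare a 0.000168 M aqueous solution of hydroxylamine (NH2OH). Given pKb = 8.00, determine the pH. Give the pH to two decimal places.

NH2OH + H2O ⇌ NH3OH+ + OH-
Kb = 10^(−8.00) = 1.00 × 10^-8
From the ICE table, Kb = [OH-]²/(0.000168 − [OH-]) = 1.00 × 10^-8.
Assume [OH-] ≪ 0.000168: [OH-] ≈ √(1.00 × 10^-8 × 0.000168) = 1.30 × 10^-6 M
pOH = −log(1.30 × 10^-6) = 5.89; pH = 14.00 − 5.89 = 8.11

pH = 8.11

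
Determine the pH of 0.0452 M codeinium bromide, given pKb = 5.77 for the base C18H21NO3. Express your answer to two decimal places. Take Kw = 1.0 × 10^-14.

C18H22NO3+ is the conjugate acid of the weak base C18H21NO3.
Kb = 10^(−5.77) = 1.70 × 10^-6
Ka = Kw/Kb = 1.0×10^-14 / 1.70 × 10^-6 = 5.88 × 10^-9
Ka = [H+]²/(0.0452 − [H+]) = 5.88 × 10^-9
Assume [H+] ≪ 0.0452: [H+] ≈ √(5.88 × 10^-9 × 0.0452) = 1.63 × 10^-5 M
pH = −log(1.63 × 10^-5) = 4.79

pH = 4.79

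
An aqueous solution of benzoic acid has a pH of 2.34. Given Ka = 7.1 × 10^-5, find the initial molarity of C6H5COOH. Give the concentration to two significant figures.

[H+] = 10^(-2.34) = 4.57 × 10^-3 M = x
Ka = x²/(C₀ − x) ⇒ C₀ = x + x²/Ka
C₀ = 4.57 × 10^-3 + (4.57 × 10^-3)²/(7.1 × 10^-5) = 2.99 × 10^-1 M

C₀ = 3.0 × 10^-1 M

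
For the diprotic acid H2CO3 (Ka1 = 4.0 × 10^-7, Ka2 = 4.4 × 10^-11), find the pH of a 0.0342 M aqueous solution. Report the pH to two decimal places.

Ka1 ≫ Ka2, so treat the first dissociation as the only significant source of H+.
Ka1 = x²/(0.0342 − x) = 4.0 × 10^-7
x ≈ √(4.0 × 10^-7 × 0.0342) = 1.17 × 10^-4 M
pH = −log(1.17 × 10^-4) = 3.93

pH = 3.93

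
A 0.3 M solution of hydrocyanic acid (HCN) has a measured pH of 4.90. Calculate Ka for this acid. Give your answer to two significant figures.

Ka = 5.3 × 10^-10

[H+] = 10^(-4.90) = 1.26 × 10^-5 M
At equilibrium [HA] = 0.3 − 1.26 × 10^-5 = 3.00 × 10^-1 M
Ka = [H+][A-]/[HA] = (1.26 × 10^-5)² / 3.00 × 10^-1 = 5.3 × 10^-10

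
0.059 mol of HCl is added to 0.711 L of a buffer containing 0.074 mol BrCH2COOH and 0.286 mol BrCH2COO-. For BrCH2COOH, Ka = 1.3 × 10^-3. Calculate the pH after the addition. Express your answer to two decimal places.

Added H+ converts BrCH2COO- to BrCH2COOH: BrCH2COOH → 0.133 mol, BrCH2COO- → 0.227 mol.
pKa = −log(1.3 × 10^-3) = 2.886
Henderson–Hasselbalch with mole ratio 0.227/0.133: pH = 2.886 + (+0.232)

pH = 3.12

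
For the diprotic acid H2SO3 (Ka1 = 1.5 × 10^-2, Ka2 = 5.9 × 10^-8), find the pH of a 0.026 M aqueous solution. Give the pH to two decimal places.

pH = 1.87

Ka1 ≫ Ka2, so treat the first dissociation as the only significant source of H+.
Ka1 = x²/(0.026 − x) = 1.5 × 10^-2
Solving the quadratic: x = (−Ka1 + √(Ka1² + 4·Ka1·C₀))/2 = 1.36 × 10^-2 M
pH = −log(1.36 × 10^-2) = 1.87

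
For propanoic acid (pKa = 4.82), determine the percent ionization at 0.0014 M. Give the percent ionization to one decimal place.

CH3CH2COOH ⇌ CH3CH2COO- + H+; let x = [H+] at equilibrium.
Ka = 10^(−4.82) = 1.51 × 10^-5
Solve x² + 1.51e-05x − 2.11e-08 = 0 → x = 1.38 × 10^-4 M
% ionization = x/C₀ × 100% = 1.38 × 10^-4/0.0014 × 100% = 9.9%

9.9%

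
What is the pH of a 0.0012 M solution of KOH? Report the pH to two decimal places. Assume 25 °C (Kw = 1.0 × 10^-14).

KOH is a strong base; [OH-] = 0.0012 M.
pOH = -log(0.0012) = 2.92
pH = 14.00 - 2.92 = 11.08

pH = 11.08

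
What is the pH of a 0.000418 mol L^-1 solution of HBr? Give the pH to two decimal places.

HBr is a strong acid and dissociates completely, so [H+] = 0.000418 M.
pH = -log(0.000418) = 3.38

pH = 3.38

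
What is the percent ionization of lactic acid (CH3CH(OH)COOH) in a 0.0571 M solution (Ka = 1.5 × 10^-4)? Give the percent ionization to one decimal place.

5.0%

CH3CH(OH)COOH ⇌ CH3CH(OH)COO- + H+; let x = [H+] at equilibrium.
Solve x² + 0.00015x − 8.56e-06 = 0 → x = 2.85 × 10^-3 M
% ionization = x/C₀ × 100% = 2.85 × 10^-3/0.0571 × 100% = 5.0%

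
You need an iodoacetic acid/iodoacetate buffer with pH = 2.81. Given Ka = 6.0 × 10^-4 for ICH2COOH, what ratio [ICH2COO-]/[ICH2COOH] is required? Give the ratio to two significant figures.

ratio = 0.39

pKa = -log(6.0 × 10^-4) = 3.222
pH = pKa + log(r) ⇒ log(r) = 2.81 − 3.222 = -0.412
r = [ICH2COO-]/[ICH2COOH] = 10^(-0.412) = 0.387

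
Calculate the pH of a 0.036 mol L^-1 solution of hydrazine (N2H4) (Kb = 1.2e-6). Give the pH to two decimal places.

pH = 10.32

N2H4 + H2O ⇌ N2H5+ + OH-
From the ICE table, Kb = [OH-]²/(0.036 − [OH-]) = 1.2 × 10^-6.
Assume [OH-] ≪ 0.036: [OH-] ≈ √(1.2 × 10^-6 × 0.036) = 2.08 × 10^-4 M
pOH = 3.68, so pH = 14.00 − pOH = 10.32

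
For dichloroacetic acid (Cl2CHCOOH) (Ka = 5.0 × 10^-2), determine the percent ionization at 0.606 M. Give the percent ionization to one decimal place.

24.9%

Cl2CHCOOH ⇌ Cl2CHCOO- + H+; let x = [H+] at equilibrium.
Ka = x²/(C₀ − x); solving the quadratic gives x = 1.51 × 10^-1 M.
% ionization = x/C₀ × 100% = 1.51 × 10^-1/0.606 × 100% = 24.9%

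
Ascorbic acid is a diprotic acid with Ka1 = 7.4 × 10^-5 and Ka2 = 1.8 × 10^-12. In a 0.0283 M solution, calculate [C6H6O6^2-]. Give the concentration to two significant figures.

First ionization gives [H+] ≈ [HC6H6O6-] = 1.41 × 10^-3 M.
Second step: Ka2 = [H+][C6H6O6^2-]/[HC6H6O6-] ≈ [C6H6O6^2-] (since [H+] ≈ [HC6H6O6-]).
So [C6H6O6^2-] ≈ Ka2.

1.8 × 10^-12 M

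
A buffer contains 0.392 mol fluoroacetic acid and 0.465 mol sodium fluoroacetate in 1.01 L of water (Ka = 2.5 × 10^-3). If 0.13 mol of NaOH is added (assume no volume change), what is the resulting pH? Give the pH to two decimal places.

pH = 2.96

After neutralization: n(FCH2COOH) = 0.262 mol, n(FCH2COO-) = 0.595 mol.
pKa = −log(2.5 × 10^-3) = 2.602
pH = pKa + log([A⁻]/[HA]) = 2.602 + log(0.595/0.262) = 2.602 +0.356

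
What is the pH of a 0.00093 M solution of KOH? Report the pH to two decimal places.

KOH is a strong base; [OH-] = 0.00093 M.
pOH = -log(0.00093) = 3.03
pH = 14.00 - 3.03 = 10.97

pH = 10.97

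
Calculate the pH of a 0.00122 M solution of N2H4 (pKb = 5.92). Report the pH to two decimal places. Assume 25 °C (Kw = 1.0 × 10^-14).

N2H4 + H2O ⇌ N2H5+ + OH-
Kb = 10^(−5.92) = 1.20 × 10^-6
Kb = x²/(0.00122 − x) = 1.20 × 10^-6
Assume x ≪ 0.00122: x ≈ √(1.20 × 10^-6 × 0.00122) = 3.83 × 10^-5 M
pOH = −log(3.83 × 10^-5) = 4.42; pH = 14.00 − 4.42 = 9.58

pH = 9.58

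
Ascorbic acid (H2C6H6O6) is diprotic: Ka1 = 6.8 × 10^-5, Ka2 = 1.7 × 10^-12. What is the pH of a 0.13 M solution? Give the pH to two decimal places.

pH = 2.53

Ka1 ≫ Ka2, so treat the first dissociation as the only significant source of H+.
Ka1 = x²/(0.13 − x) = 6.8 × 10^-5
x ≈ √(6.8 × 10^-5 × 0.13) = 2.97 × 10^-3 M
pH = −log(2.97 × 10^-3) = 2.53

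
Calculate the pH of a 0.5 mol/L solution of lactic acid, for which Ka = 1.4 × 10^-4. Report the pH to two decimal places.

pH = 2.08

CH3CH(OH)COOH ⇌ CH3CH(OH)COO- + H+
From the ICE table, Ka = [H+]²/(0.5 − [H+]) = 1.4 × 10^-4.
Neglecting [H+] in the denominator: [H+] = √(1.4 × 10^-4 × 0.5) = 8.37 × 10^-3 M
pH = −log(8.37 × 10^-3) = 2.08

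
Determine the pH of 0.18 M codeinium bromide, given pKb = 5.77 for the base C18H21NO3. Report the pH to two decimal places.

pH = 4.49

C18H22NO3+ is the conjugate acid of the weak base C18H21NO3.
Kb = 10^(−5.77) = 1.70 × 10^-6
Ka = Kw/Kb = 1.0×10^-14 / 1.70 × 10^-6 = 5.88 × 10^-9
Ka = [H+]²/(0.18 − [H+]) = 5.88 × 10^-9
Assume [H+] ≪ 0.18: [H+] ≈ √(5.88 × 10^-9 × 0.18) = 3.25 × 10^-5 M
Check: 0.018% ionized — well under 5%, approximation valid.
pH = −log[H+] = −log(3.25 × 10^-5) = 4.49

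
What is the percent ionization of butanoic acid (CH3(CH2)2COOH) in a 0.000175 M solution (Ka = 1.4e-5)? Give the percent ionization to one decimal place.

24.6%

CH3(CH2)2COOH ⇌ CH3(CH2)2COO- + H+; let x = [H+] at equilibrium.
Ka = x²/(C₀ − x); solving the quadratic gives x = 4.30 × 10^-5 M.
Fraction ionized = 4.30 × 10^-5 / 0.000175 = 0.2457 → 24.6%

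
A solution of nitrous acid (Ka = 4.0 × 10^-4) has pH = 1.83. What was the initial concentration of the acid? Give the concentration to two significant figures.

C₀ = 5.6 × 10^-1 M

[H+] = 10^(-1.83) = 1.48 × 10^-2 M = x
Ka = x²/(C₀ − x) ⇒ C₀ = x + x²/Ka
C₀ = 1.48 × 10^-2 + (1.48 × 10^-2)²/(4.0 × 10^-4) = 5.62 × 10^-1 M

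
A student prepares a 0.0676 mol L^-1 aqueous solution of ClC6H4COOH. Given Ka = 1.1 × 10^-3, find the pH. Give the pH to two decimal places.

ClC6H4COOH ⇌ ClC6H4COO- + H+
From the ICE table, Ka = x²/(0.0676 − x) = 1.1 × 10^-3.
The 5% rule fails; solving x² + Ka·x − Ka·C₀ = 0 exactly:
x = (−Ka + √(Ka² + 4·Ka·C₀))/2 = 8.09 × 10^-3 M
pH = −log(8.09 × 10^-3) = 2.09

pH = 2.09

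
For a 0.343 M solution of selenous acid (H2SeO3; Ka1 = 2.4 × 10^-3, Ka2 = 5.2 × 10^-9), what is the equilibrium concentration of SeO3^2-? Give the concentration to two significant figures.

First ionization gives [H+] ≈ [HSeO3-] = 2.75 × 10^-2 M.
Second step: Ka2 = [H+][SeO3^2-]/[HSeO3-] ≈ [SeO3^2-] (since [H+] ≈ [HSeO3-]).
So [SeO3^2-] ≈ Ka2.

5.2 × 10^-9 M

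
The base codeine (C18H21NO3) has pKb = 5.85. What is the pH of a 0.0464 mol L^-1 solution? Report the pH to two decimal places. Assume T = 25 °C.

C18H21NO3 + H2O ⇌ C18H22NO3+ + OH-
Kb = 10^(−5.85) = 1.41 × 10^-6
Kb = [OH-]²/(0.0464 − [OH-]) = 1.41 × 10^-6
Neglecting [OH-] in the denominator: [OH-] = √(1.41 × 10^-6 × 0.0464) = 2.56 × 10^-4 M
Check: 0.55% ionized — well under 5%, approximation valid.
pOH = −log(2.56 × 10^-4) = 3.59; pH = 14.00 − 3.59 = 10.41

pH = 10.41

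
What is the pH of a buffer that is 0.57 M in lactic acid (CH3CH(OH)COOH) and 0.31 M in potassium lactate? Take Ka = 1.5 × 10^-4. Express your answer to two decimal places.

pH = 3.56

pKa = −log(1.5 × 10^-4) = 3.824
Using pH = pKa + log([base]/[acid]) with [base]/[acid] = 0.31/0.57:
pH = 3.824 + (-0.265) = 3.56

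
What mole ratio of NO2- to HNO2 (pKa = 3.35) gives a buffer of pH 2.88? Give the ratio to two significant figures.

pH = pKa + log(r) ⇒ log(r) = 2.88 − 3.35 = -0.47
r = [NO2-]/[HNO2] = 10^(-0.47) = 0.339

ratio = 0.34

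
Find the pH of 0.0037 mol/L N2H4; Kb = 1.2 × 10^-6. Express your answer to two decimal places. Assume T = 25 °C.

pH = 9.82

N2H4 + H2O ⇌ N2H5+ + OH-
From the ICE table, Kb = x²/(0.0037 − x) = 1.2 × 10^-6.
Neglecting x in the denominator: x = √(1.2 × 10^-6 × 0.0037) = 6.66 × 10^-5 M
(x/C₀ = 1.8% < 5%, so the approximation holds.)
pOH = −log(6.66 × 10^-5) = 4.18; pH = 14.00 − 4.18 = 9.82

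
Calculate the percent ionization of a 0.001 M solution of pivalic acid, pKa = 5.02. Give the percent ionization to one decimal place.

9.3%

(CH3)3CCOOH ⇌ (CH3)3CCOO- + H+; let x = [H+] at equilibrium.
Ka = 10^(−5.02) = 9.55 × 10^-6
Ka = x²/(C₀ − x); solving the quadratic gives x = 9.31 × 10^-5 M.
Fraction ionized = 9.31 × 10^-5 / 0.001 = 0.0931 → 9.3%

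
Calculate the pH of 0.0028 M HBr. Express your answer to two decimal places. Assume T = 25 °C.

HBr is a strong acid and dissociates completely, so [H+] = 0.0028 M.
pH = -log(0.0028) = 2.55

pH = 2.55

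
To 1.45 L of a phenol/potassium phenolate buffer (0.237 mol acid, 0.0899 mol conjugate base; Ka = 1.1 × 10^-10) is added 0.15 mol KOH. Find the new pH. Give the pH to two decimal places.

OH- converts C6H5OH to C6H5O-: C6H5OH → 0.087 mol, C6H5O- → 0.24 mol.
pKa = −log(1.1 × 10^-10) = 9.959
Henderson–Hasselbalch with mole ratio 0.24/0.087: pH = 9.959 + (+0.441)

pH = 10.40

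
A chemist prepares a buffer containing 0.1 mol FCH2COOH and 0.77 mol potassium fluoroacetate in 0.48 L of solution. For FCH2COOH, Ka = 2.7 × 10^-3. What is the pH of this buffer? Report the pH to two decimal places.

pH = 3.46

pKa = −log(2.7 × 10^-3) = 2.569
Henderson–Hasselbalch: pH = pKa + log([FCH2COO-]/[FCH2COOH]) = 2.569 + log(0.77/0.1)
pH = 2.569 + (+0.886) = 3.46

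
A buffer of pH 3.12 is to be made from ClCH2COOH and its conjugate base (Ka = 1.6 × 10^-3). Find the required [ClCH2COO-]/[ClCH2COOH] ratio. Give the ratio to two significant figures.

ratio = 2.1

pKa = -log(1.6 × 10^-3) = 2.796
pH = pKa + log(r) ⇒ log(r) = 3.12 − 2.796 = +0.324
r = [ClCH2COO-]/[ClCH2COOH] = 10^(+0.324) = 2.11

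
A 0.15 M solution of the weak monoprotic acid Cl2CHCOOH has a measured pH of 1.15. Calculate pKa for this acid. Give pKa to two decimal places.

pKa = 1.20

[H+] = 10^(-1.15) = 7.08 × 10^-2 M
At equilibrium [HA] = 0.15 − 7.08 × 10^-2 = 7.92 × 10^-2 M
Ka = [H+][A-]/[HA] = (7.08 × 10^-2)² / 7.92 × 10^-2 = 6.33 × 10^-2
pKa = -log(6.33 × 10^-2) = 1.20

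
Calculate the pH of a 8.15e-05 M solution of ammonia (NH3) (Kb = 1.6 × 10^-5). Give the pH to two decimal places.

NH3 + H2O ⇌ NH4+ + OH-
Let x = [OH-] at equilibrium. Kb = x²/(8.15e-05 − x).
The 5% rule fails; solving x² + Kb·x − Kb·C₀ = 0 exactly:
x = [−1.6e-05 + √(1.6e-05² + 5.22e-09)]/2 = 2.90 × 10^-5 M
pOH = −log(2.90 × 10^-5) = 4.54; pH = 14.00 − 4.54 = 9.46

pH = 9.46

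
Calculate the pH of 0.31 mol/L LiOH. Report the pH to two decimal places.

LiOH is a strong base; [OH-] = 0.31 M.
pOH = -log(0.31) = 0.51
pH = 14.00 - 0.51 = 13.49

pH = 13.49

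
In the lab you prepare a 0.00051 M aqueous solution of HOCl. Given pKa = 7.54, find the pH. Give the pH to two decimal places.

HOCl ⇌ OCl- + H+
Ka = 10^(−7.54) = 2.88 × 10^-8
From the ICE table, Ka = [H+]²/(0.00051 − [H+]) = 2.88 × 10^-8.
Assume [H+] ≪ 0.00051: [H+] ≈ √(2.88 × 10^-8 × 0.00051) = 3.83 × 10^-6 M
([H+]/C₀ = 0.75% < 5%, so the approximation holds.)
pH = −log(3.83 × 10^-6) = 5.42

pH = 5.42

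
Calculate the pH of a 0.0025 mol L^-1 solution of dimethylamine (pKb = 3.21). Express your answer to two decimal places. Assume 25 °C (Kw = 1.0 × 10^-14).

(CH3)2NH + H2O ⇌ (CH3)2NH2+ + OH-
Kb = 10^(−3.21) = 6.17 × 10^-4
From the ICE table, Kb = x²/(0.0025 − x) = 6.17 × 10^-4.
x is not negligible relative to C₀; solve x² + 0.000617·x − 1.54e-06 = 0.
x = (−Kb + √(Kb² + 4·Kb·C₀))/2 = 9.71 × 10^-4 M
pOH = 3.01, so pH = 14.00 − pOH = 10.99

pH = 10.99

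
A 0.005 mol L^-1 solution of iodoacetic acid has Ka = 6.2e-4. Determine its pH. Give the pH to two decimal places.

ICH2COOH ⇌ ICH2COO- + H+
Ka = x²/(0.005 − x) = 6.2 × 10^-4
x is not negligible relative to C₀; solve x² + 0.00062·x − 3.1e-06 = 0.
x = (−Ka + √(Ka² + 4·Ka·C₀))/2 = 1.48 × 10^-3 M
pH = −log[H+] = −log(1.48 × 10^-3) = 2.83

pH = 2.83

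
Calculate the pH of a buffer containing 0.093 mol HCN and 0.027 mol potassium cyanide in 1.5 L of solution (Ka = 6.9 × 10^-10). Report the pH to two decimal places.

pKa = −log(6.9 × 10^-10) = 9.161
Using pH = pKa + log([base]/[acid]) with [base]/[acid] = 0.027/0.093:
pH = 9.161 + (-0.537) = 8.62

pH = 8.62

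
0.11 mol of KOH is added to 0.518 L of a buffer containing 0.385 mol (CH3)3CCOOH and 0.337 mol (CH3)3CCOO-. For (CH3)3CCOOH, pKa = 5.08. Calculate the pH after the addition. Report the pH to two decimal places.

pH = 5.29

After neutralization: n((CH3)3CCOOH) = 0.275 mol, n((CH3)3CCOO-) = 0.447 mol.
pH = pKa + log(n_(CH3)3CCOO-/n_(CH3)3CCOOH) = 5.08 + log(0.447/0.275) = 5.08 + (+0.211)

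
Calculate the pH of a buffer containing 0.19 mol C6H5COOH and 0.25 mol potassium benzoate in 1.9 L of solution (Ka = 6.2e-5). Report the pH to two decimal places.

pH = 4.33

pKa = −log(6.2 × 10^-5) = 4.208
Using pH = pKa + log([base]/[acid]) with [base]/[acid] = 0.25/0.19:
pH = 4.208 + (+0.119) = 4.33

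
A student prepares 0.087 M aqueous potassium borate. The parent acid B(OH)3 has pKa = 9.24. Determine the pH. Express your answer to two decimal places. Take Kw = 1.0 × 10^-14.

B(OH)4- is the conjugate base of the weak acid B(OH)3.
Ka = 10^(−9.24) = 5.75 × 10^-10
Kb = Kw/Ka = 1.0×10^-14 / 5.75 × 10^-10 = 1.74 × 10^-5
From the ICE table, Kb = [OH-]²/(0.087 − [OH-]) = 1.74 × 10^-5.
Since Kb ≪ C₀, [OH-] ≈ √(Kb·C₀) = 1.23 × 10^-3 M.
([OH-]/C₀ = 1.4% < 5%, so the approximation holds.)
pOH = 2.91, so pH = 14.00 − pOH = 11.09

pH = 11.09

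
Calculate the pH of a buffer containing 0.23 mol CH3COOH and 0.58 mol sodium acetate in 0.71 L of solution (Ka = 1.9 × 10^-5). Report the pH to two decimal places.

pH = 5.12

pKa = −log(1.9 × 10^-5) = 4.721
Using pH = pKa + log([base]/[acid]) with [base]/[acid] = 0.58/0.23:
pH = 4.721 + (+0.402) = 5.12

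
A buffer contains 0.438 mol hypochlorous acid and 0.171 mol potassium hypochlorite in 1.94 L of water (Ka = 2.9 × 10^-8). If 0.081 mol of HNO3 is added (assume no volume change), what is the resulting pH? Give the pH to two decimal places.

pH = 6.78

Added H+ converts OCl- to HOCl: HOCl → 0.519 mol, OCl- → 0.09 mol.
pKa = −log(2.9 × 10^-8) = 7.538
pH = pKa + log([A⁻]/[HA]) = 7.538 + log(0.09/0.519) = 7.538 -0.761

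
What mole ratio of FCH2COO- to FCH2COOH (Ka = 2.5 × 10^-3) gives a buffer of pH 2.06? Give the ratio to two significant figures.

pKa = -log(2.5 × 10^-3) = 2.602
pH = pKa + log(r) ⇒ log(r) = 2.06 − 2.602 = -0.542
r = [FCH2COO-]/[FCH2COOH] = 10^(-0.542) = 0.287

ratio = 0.29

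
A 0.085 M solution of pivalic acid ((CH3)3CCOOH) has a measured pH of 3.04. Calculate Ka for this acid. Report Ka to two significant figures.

Ka = 9.9 × 10^-6

[H+] = 10^(-3.04) = 9.12 × 10^-4 M
At equilibrium [HA] = 0.085 − 9.12 × 10^-4 = 8.41 × 10^-2 M
Ka = [H+][A-]/[HA] = (9.12 × 10^-4)² / 8.41 × 10^-2 = 9.9 × 10^-6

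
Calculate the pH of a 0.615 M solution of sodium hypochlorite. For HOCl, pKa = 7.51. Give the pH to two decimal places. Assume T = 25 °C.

OCl- is the conjugate base of the weak acid HOCl.
Ka = 10^(−7.51) = 3.09 × 10^-8
Kb = Kw/Ka = 1.0×10^-14 / 3.09 × 10^-8 = 3.24 × 10^-7
Kb = [OH-]²/(0.615 − [OH-]) = 3.24 × 10^-7
Since Kb ≪ C₀, [OH-] ≈ √(Kb·C₀) = 4.46 × 10^-4 M.
Check: 0.073% ionized — well under 5%, approximation valid.
pOH = −log(4.46 × 10^-4) = 3.35; pH = 14.00 − 3.35 = 10.65

pH = 10.65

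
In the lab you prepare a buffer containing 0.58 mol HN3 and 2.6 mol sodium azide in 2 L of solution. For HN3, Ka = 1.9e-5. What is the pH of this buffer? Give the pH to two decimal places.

pH = 5.37

pKa = −log(1.9 × 10^-5) = 4.721
Using pH = pKa + log([base]/[acid]) with [base]/[acid] = 2.6/0.58:
pH = 4.721 + (+0.652) = 5.37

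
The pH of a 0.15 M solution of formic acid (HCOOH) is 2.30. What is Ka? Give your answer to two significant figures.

Ka = 1.7 × 10^-4

[H+] = 10^(-2.30) = 5.01 × 10^-3 M
At equilibrium [HA] = 0.15 − 5.01 × 10^-3 = 1.45 × 10^-1 M
Ka = [H+][A-]/[HA] = (5.01 × 10^-3)² / 1.45 × 10^-1 = 1.7 × 10^-4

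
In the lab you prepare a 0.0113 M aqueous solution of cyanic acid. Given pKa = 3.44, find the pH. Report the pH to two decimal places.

HOCN ⇌ OCN- + H+
Ka = 10^(−3.44) = 3.63 × 10^-4
Ka = [H+]²/(0.0113 − [H+]) = 3.63 × 10^-4
[H+] is not negligible relative to C₀; solve [H+]² + 0.000363·[H+] − 4.1e-06 = 0.
[H+] = [−0.000363 + √(0.000363² + 1.64e-05)]/2 = 1.85 × 10^-3 M
pH = −log(1.85 × 10^-3) = 2.73

pH = 2.73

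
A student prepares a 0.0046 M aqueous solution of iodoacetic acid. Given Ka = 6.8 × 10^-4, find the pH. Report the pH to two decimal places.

ICH2COOH ⇌ ICH2COO- + H+
Ka = [H+]²/(0.0046 − [H+]) = 6.8 × 10^-4
[H+] is not negligible relative to C₀; solve [H+]² + 0.00068·[H+] − 3.13e-06 = 0.
[H+] = [−0.00068 + √(0.00068² + 1.25e-05)]/2 = 1.46 × 10^-3 M
pH = −log[H+] = −log(1.46 × 10^-3) = 2.84

pH = 2.84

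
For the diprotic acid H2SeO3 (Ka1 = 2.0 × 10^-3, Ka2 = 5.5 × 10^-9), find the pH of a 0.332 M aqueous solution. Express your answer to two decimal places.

pH = 1.61

Ka1 ≫ Ka2, so treat the first dissociation as the only significant source of H+.
Ka1 = x²/(0.332 − x) = 2.0 × 10^-3
Solving the quadratic: x = (−Ka1 + √(Ka1² + 4·Ka1·C₀))/2 = 2.48 × 10^-2 M
pH = −log(2.48 × 10^-2) = 1.61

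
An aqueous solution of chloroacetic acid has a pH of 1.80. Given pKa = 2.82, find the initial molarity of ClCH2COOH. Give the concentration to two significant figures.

[H+] = 10^(-1.80) = 1.58 × 10^-2 M = x
Ka = 10^(−2.82) = 1.51 × 10^-3
Ka = x²/(C₀ − x) ⇒ C₀ = x + x²/Ka
C₀ = 1.58 × 10^-2 + (1.58 × 10^-2)²/(1.51 × 10^-3) = 1.81 × 10^-1 M

C₀ = 1.8 × 10^-1 M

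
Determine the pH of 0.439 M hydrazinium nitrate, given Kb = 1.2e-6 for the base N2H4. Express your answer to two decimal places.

pH = 4.22

N2H5+ is the conjugate acid of the weak base N2H4.
Ka = Kw/Kb = 1.0×10^-14 / 1.2 × 10^-6 = 8.33 × 10^-9
Let x = [H+] at equilibrium. Ka = x²/(0.439 − x).
Neglecting x in the denominator: x = √(8.33 × 10^-9 × 0.439) = 6.05 × 10^-5 M
pH = −log[H+] = −log(6.05 × 10^-5) = 4.22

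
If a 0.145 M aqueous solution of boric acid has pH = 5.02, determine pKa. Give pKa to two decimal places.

pKa = 9.20

[H+] = 10^(-5.02) = 9.55 × 10^-6 M
At equilibrium [HA] = 0.145 − 9.55 × 10^-6 = 1.45 × 10^-1 M
Ka = [H+][A-]/[HA] = (9.55 × 10^-6)² / 1.45 × 10^-1 = 6.29 × 10^-10
pKa = -log(6.29 × 10^-10) = 9.20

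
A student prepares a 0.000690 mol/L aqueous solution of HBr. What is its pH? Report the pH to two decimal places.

HBr is a strong acid and dissociates completely, so [H+] = 0.000690 M.
pH = -log(0.00069) = 3.16

pH = 3.16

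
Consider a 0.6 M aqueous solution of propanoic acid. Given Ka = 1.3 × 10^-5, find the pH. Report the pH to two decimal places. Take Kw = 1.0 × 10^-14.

CH3CH2COOH ⇌ CH3CH2COO- + H+
Ka = [H+]²/(0.6 − [H+]) = 1.3 × 10^-5
Assume [H+] ≪ 0.6: [H+] ≈ √(1.3 × 10^-5 × 0.6) = 2.79 × 10^-3 M
pH = −log[H+] = −log(2.79 × 10^-3) = 2.55

pH = 2.55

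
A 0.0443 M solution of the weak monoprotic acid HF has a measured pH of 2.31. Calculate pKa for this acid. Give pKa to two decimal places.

[H+] = 10^(-2.31) = 4.90 × 10^-3 M
At equilibrium [HA] = 0.0443 − 4.90 × 10^-3 = 3.94 × 10^-2 M
Ka = [H+][A-]/[HA] = (4.90 × 10^-3)² / 3.94 × 10^-2 = 6.09 × 10^-4
pKa = -log(6.09 × 10^-4) = 3.22

pKa = 3.22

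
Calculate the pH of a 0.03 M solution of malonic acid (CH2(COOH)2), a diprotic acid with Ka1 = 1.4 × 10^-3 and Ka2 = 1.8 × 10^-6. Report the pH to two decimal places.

pH = 2.24

Since Ka1 ≫ Ka2, the first ionization dominates [H+].
Ka1 = x²/(0.03 − x) = 1.4 × 10^-3
Solving the quadratic: x = (−Ka1 + √(Ka1² + 4·Ka1·C₀))/2 = 5.82 × 10^-3 M
pH = −log(5.82 × 10^-3) = 2.24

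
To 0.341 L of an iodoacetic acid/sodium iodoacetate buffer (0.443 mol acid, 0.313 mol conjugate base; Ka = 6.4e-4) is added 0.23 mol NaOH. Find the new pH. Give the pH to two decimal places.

pH = 3.60

After neutralization: n(ICH2COOH) = 0.213 mol, n(ICH2COO-) = 0.543 mol.
pKa = −log(6.4 × 10^-4) = 3.194
Henderson–Hasselbalch with mole ratio 0.543/0.213: pH = 3.194 + (+0.406)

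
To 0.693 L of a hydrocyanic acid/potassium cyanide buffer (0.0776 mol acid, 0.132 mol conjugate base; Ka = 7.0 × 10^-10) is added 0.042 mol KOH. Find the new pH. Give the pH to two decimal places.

pH = 9.84

OH- converts HCN to CN-: HCN → 0.0356 mol, CN- → 0.174 mol.
pKa = −log(7.0 × 10^-10) = 9.155
Henderson–Hasselbalch with mole ratio 0.174/0.0356: pH = 9.155 + (+0.689)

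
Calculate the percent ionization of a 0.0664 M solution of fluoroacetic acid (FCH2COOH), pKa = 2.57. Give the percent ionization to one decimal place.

FCH2COOH ⇌ FCH2COO- + H+; let x = [H+] at equilibrium.
Ka = 10^(−2.57) = 2.69 × 10^-3
Ka = x²/(C₀ − x); solving the quadratic gives x = 1.21 × 10^-2 M.
Fraction ionized = 1.21 × 10^-2 / 0.0664 = 0.1822 → 18.2%

18.2%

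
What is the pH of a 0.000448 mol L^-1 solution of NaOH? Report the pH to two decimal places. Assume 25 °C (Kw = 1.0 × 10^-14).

pH = 10.65

NaOH is a strong base; [OH-] = 0.000448 M.
pOH = -log(0.000448) = 3.35
pH = 14.00 - 3.35 = 10.65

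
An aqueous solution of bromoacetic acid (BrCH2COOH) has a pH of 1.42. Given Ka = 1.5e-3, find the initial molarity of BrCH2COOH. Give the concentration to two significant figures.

C₀ = 1.0 M

[H+] = 10^(-1.42) = 3.80 × 10^-2 M = x
Ka = x²/(C₀ − x) ⇒ C₀ = x + x²/Ka
C₀ = 3.80 × 10^-2 + (3.80 × 10^-2)²/(1.5 × 10^-3) = 1.00 M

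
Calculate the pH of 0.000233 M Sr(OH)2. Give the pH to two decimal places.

pH = 10.67

Sr(OH)2 is a strong base (each formula unit releases 2 OH-); [OH-] = 0.000466 M.
pOH = -log(0.000466) = 3.33
pH = 14.00 - 3.33 = 10.67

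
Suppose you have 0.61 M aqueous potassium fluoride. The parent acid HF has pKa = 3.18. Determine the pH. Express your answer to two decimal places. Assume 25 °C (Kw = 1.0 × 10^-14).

pH = 8.48

F- is the conjugate base of the weak acid HF.
Ka = 10^(−3.18) = 6.61 × 10^-4
Kb = Kw/Ka = 1.0×10^-14 / 6.61 × 10^-4 = 1.51 × 10^-11
Kb = x²/(0.61 − x) = 1.51 × 10^-11
Neglecting x in the denominator: x = √(1.51 × 10^-11 × 0.61) = 3.03 × 10^-6 M
pOH = −log(3.03 × 10^-6) = 5.52; pH = 14.00 − 5.52 = 8.48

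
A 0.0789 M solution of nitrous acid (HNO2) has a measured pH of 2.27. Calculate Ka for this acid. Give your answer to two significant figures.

[H+] = 10^(-2.27) = 5.37 × 10^-3 M
At equilibrium [HA] = 0.0789 − 5.37 × 10^-3 = 7.35 × 10^-2 M
Ka = [H+][A-]/[HA] = (5.37 × 10^-3)² / 7.35 × 10^-2 = 3.9 × 10^-4

Ka = 3.9 × 10^-4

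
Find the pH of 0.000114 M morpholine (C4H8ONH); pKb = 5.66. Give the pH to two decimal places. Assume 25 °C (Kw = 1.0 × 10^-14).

C4H8ONH + H2O ⇌ C4H8ONH2+ + OH-
Kb = 10^(−5.66) = 2.19 × 10^-6
From the ICE table, Kb = [OH-]²/(0.000114 − [OH-]) = 2.19 × 10^-6.
Here C₀/Kb ≈ 52.1, so the small-[OH-] approximation fails. Use the quadratic:
[OH-] = [−2.19e-06 + √(2.19e-06² + 9.99e-10)]/2 = 1.47 × 10^-5 M
pOH = −log(1.47 × 10^-5) = 4.83; pH = 14.00 − 4.83 = 9.17

pH = 9.17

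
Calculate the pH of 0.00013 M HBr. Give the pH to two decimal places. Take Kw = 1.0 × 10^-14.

pH = 3.89

HBr is a strong acid and dissociates completely, so [H+] = 0.00013 M.
pH = -log(0.00013) = 3.89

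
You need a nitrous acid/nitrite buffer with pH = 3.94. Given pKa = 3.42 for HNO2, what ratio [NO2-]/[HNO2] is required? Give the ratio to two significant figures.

ratio = 3.3

pH = pKa + log(r) ⇒ log(r) = 3.94 − 3.42 = +0.52
r = [NO2-]/[HNO2] = 10^(+0.52) = 3.31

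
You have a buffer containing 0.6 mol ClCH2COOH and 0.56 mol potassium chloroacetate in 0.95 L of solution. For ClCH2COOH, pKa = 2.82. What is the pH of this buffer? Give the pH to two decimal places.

pH = pKa + log([A⁻]/[HA]) = 2.82 + log(0.56/0.6)
pH = 2.82 + (-0.030) = 2.79

pH = 2.79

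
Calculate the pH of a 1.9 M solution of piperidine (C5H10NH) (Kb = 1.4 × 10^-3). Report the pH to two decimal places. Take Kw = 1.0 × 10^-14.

pH = 12.71

C5H10NH + H2O ⇌ C5H10NH2+ + OH-
Kb = [OH-]²/(1.9 − [OH-]) = 1.4 × 10^-3
Assume [OH-] ≪ 1.9: [OH-] ≈ √(1.4 × 10^-3 × 1.9) = 5.16 × 10^-2 M
pOH = 1.29, so pH = 14.00 − pOH = 12.71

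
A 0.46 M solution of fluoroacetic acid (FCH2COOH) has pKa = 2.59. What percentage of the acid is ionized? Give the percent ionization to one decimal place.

FCH2COOH ⇌ FCH2COO- + H+; let x = [H+] at equilibrium.
Ka = 10^(−2.59) = 2.57 × 10^-3
Ka = x²/(C₀ − x); solving the quadratic gives x = 3.31 × 10^-2 M.
Fraction ionized = 3.31 × 10^-2 / 0.46 = 0.0720 → 7.2%

7.2%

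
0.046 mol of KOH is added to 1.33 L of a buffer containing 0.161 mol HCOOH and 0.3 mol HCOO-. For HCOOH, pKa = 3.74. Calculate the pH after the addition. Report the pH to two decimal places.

OH- converts HCOOH to HCOO-: HCOOH → 0.115 mol, HCOO- → 0.346 mol.
Henderson–Hasselbalch with mole ratio 0.346/0.115: pH = 3.74 + (+0.478)

pH = 4.22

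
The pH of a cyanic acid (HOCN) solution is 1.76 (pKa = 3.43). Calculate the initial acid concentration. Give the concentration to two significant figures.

C₀ = 8.3 × 10^-1 M

[H+] = 10^(-1.76) = 1.74 × 10^-2 M = x
Ka = 10^(−3.43) = 3.72 × 10^-4
Ka = x²/(C₀ − x) ⇒ C₀ = x + x²/Ka
C₀ = 1.74 × 10^-2 + (1.74 × 10^-2)²/(3.72 × 10^-4) = 8.31 × 10^-1 M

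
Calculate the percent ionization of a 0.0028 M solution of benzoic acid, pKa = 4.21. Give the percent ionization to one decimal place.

13.8%

C6H5COOH ⇌ C6H5COO- + H+; let x = [H+] at equilibrium.
Ka = 10^(−4.21) = 6.17 × 10^-5
Solve x² + 6.17e-05x − 1.73e-07 = 0 → x = 3.86 × 10^-4 M
Fraction ionized = 3.86 × 10^-4 / 0.0028 = 0.1379 → 13.8%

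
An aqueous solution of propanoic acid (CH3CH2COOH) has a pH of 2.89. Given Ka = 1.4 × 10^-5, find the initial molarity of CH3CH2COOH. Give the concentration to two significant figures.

[H+] = 10^(-2.89) = 1.29 × 10^-3 M = x
Ka = x²/(C₀ − x) ⇒ C₀ = x + x²/Ka
C₀ = 1.29 × 10^-3 + (1.29 × 10^-3)²/(1.4 × 10^-5) = 1.20 × 10^-1 M

C₀ = 1.2 × 10^-1 M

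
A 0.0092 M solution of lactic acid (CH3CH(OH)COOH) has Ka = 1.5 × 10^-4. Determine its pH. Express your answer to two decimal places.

CH3CH(OH)COOH ⇌ CH3CH(OH)COO- + H+
From the ICE table, Ka = [H+]²/(0.0092 − [H+]) = 1.5 × 10^-4.
The 5% rule fails; solving [H+]² + Ka·[H+] − Ka·C₀ = 0 exactly:
[H+] = [−0.00015 + √(0.00015² + 5.52e-06)]/2 = 1.10 × 10^-3 M
pH = −log(1.10 × 10^-3) = 2.96

pH = 2.96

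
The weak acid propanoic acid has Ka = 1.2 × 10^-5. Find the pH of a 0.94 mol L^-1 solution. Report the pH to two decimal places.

pH = 2.47

CH3CH2COOH ⇌ CH3CH2COO- + H+
From the ICE table, Ka = x²/(0.94 − x) = 1.2 × 10^-5.
Since Ka ≪ C₀, x ≈ √(Ka·C₀) = 3.36 × 10^-3 M.
Check: 0.36% ionized — well under 5%, approximation valid.
pH = −log[H+] = −log(3.36 × 10^-3) = 2.47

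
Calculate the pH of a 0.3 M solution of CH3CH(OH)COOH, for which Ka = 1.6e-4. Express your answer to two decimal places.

CH3CH(OH)COOH ⇌ CH3CH(OH)COO- + H+
From the ICE table, Ka = [H+]²/(0.3 − [H+]) = 1.6 × 10^-4.
Neglecting [H+] in the denominator: [H+] = √(1.6 × 10^-4 × 0.3) = 6.93 × 10^-3 M
Check: 2.3% ionized — well under 5%, approximation valid.
pH = −log(6.93 × 10^-3) = 2.16

pH = 2.16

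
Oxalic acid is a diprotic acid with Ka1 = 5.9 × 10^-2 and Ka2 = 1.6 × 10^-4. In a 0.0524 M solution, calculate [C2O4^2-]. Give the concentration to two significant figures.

First ionization gives [H+] ≈ [HC2O4-] = 3.34 × 10^-2 M.
Second step: Ka2 = [H+][C2O4^2-]/[HC2O4-] ≈ [C2O4^2-] (since [H+] ≈ [HC2O4-]).
So [C2O4^2-] ≈ Ka2.

1.6 × 10^-4 M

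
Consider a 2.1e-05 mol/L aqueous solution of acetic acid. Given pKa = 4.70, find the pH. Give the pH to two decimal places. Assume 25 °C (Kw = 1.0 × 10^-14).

pH = 4.89

CH3COOH ⇌ CH3COO- + H+
Ka = 10^(−4.70) = 2.00 × 10^-5
Let x = [H+] at equilibrium. Ka = x²/(2.1e-05 − x).
Here C₀/Ka ≈ 1.05, so the small-x approximation fails. Use the quadratic:
x = [−2e-05 + √(2e-05² + 1.68e-09)]/2 = 1.28 × 10^-5 M
pH = −log[H+] = −log(1.28 × 10^-5) = 4.89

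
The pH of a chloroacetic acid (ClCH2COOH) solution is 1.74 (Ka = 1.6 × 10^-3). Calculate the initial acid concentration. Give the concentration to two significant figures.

[H+] = 10^(-1.74) = 1.82 × 10^-2 M = x
Ka = x²/(C₀ − x) ⇒ C₀ = x + x²/Ka
C₀ = 1.82 × 10^-2 + (1.82 × 10^-2)²/(1.6 × 10^-3) = 2.25 × 10^-1 M

C₀ = 2.3 × 10^-1 M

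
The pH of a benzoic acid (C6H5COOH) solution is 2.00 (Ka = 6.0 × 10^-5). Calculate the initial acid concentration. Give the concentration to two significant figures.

[H+] = 10^(-2.00) = 1.00 × 10^-2 M = x
Ka = x²/(C₀ − x) ⇒ C₀ = x + x²/Ka
C₀ = 1.00 × 10^-2 + (1.00 × 10^-2)²/(6.0 × 10^-5) = 1.68 M

C₀ = 1.7 M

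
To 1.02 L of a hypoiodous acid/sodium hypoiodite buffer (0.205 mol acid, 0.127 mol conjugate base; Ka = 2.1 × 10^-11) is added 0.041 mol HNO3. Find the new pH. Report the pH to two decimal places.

Added H+ converts OI- to HOI: HOI → 0.246 mol, OI- → 0.086 mol.
pKa = −log(2.1 × 10^-11) = 10.678
Henderson–Hasselbalch with mole ratio 0.086/0.246: pH = 10.678 + (-0.456)

pH = 10.22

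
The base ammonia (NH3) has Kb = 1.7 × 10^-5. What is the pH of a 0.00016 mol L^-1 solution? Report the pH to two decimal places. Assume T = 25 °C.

pH = 9.65

NH3 + H2O ⇌ NH4+ + OH-
From the ICE table, Kb = [OH-]²/(0.00016 − [OH-]) = 1.7 × 10^-5.
[OH-] is not negligible relative to C₀; solve [OH-]² + 1.7e-05·[OH-] − 2.72e-09 = 0.
[OH-] = [−1.7e-05 + √(1.7e-05² + 1.09e-08)]/2 = 4.43 × 10^-5 M
pOH = −log(4.43 × 10^-5) = 4.35; pH = 14.00 − 4.35 = 9.65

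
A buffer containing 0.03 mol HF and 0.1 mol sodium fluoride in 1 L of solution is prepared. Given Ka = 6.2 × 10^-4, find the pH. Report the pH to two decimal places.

pH = 3.73

pKa = −log(6.2 × 10^-4) = 3.208
Using pH = pKa + log([base]/[acid]) with [base]/[acid] = 0.1/0.03:
pH = 3.208 + (+0.523) = 3.73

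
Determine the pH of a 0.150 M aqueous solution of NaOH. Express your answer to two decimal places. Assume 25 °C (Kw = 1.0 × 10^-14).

pH = 13.18

NaOH is a strong base; [OH-] = 0.15 M.
pOH = -log(0.15) = 0.82
pH = 14.00 - 0.82 = 13.18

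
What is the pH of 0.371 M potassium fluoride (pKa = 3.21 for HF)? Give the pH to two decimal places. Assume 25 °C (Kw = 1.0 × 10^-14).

pH = 8.39

F- is the conjugate base of the weak acid HF.
Ka = 10^(−3.21) = 6.17 × 10^-4
Kb = Kw/Ka = 1.0×10^-14 / 6.17 × 10^-4 = 1.62 × 10^-11
Kb = x²/(0.371 − x) = 1.62 × 10^-11
Neglecting x in the denominator: x = √(1.62 × 10^-11 × 0.371) = 2.45 × 10^-6 M
(x/C₀ = 0.00066% < 5%, so the approximation holds.)
pOH = 5.61, so pH = 14.00 − pOH = 8.39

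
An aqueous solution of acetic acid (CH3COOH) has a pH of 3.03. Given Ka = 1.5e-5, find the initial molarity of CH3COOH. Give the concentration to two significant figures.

[H+] = 10^(-3.03) = 9.33 × 10^-4 M = x
Ka = x²/(C₀ − x) ⇒ C₀ = x + x²/Ka
C₀ = 9.33 × 10^-4 + (9.33 × 10^-4)²/(1.5 × 10^-5) = 5.90 × 10^-2 M

C₀ = 5.9 × 10^-2 M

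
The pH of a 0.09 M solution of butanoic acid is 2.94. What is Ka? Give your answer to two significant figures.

[H+] = 10^(-2.94) = 1.15 × 10^-3 M
At equilibrium [HA] = 0.09 − 1.15 × 10^-3 = 8.88 × 10^-2 M
Ka = [H+][A-]/[HA] = (1.15 × 10^-3)² / 8.88 × 10^-2 = 1.5 × 10^-5

Ka = 1.5 × 10^-5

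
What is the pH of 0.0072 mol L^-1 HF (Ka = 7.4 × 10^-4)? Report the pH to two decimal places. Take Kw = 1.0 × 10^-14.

pH = 2.71

HF ⇌ F- + H+
Ka = [H+]²/(0.0072 − [H+]) = 7.4 × 10^-4
[H+] is not negligible relative to C₀; solve [H+]² + 0.00074·[H+] − 5.33e-06 = 0.
[H+] = [−0.00074 + √(0.00074² + 2.13e-05)]/2 = 1.97 × 10^-3 M
pH = −log(1.97 × 10^-3) = 2.71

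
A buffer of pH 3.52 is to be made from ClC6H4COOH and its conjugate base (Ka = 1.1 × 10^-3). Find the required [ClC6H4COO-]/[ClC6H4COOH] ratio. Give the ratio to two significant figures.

pKa = -log(1.1 × 10^-3) = 2.959
pH = pKa + log(r) ⇒ log(r) = 3.52 − 2.959 = +0.561
r = [ClC6H4COO-]/[ClC6H4COOH] = 10^(+0.561) = 3.64

ratio = 3.6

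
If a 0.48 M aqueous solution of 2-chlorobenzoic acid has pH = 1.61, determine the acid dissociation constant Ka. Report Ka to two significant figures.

Ka = 1.3 × 10^-3

[H+] = 10^(-1.61) = 2.45 × 10^-2 M
At equilibrium [HA] = 0.48 − 2.45 × 10^-2 = 4.55 × 10^-1 M
Ka = [H+][A-]/[HA] = (2.45 × 10^-2)² / 4.55 × 10^-1 = 1.3 × 10^-3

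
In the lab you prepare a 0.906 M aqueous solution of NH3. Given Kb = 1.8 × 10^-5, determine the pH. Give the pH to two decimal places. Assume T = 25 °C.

pH = 11.61

NH3 + H2O ⇌ NH4+ + OH-
From the ICE table, Kb = x²/(0.906 − x) = 1.8 × 10^-5.
Assume x ≪ 0.906: x ≈ √(1.8 × 10^-5 × 0.906) = 4.04 × 10^-3 M
pOH = 2.39, so pH = 14.00 − pOH = 11.61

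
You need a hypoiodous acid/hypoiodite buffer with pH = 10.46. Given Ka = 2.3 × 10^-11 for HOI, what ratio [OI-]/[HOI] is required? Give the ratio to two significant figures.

ratio = 0.66

pKa = -log(2.3 × 10^-11) = 10.638
pH = pKa + log(r) ⇒ log(r) = 10.46 − 10.638 = -0.178
r = [OI-]/[HOI] = 10^(-0.178) = 0.664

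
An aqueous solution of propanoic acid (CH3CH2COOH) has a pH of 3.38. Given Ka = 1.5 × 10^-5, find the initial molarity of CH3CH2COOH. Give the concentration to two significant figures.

C₀ = 1.2 × 10^-2 M

[H+] = 10^(-3.38) = 4.17 × 10^-4 M = x
Ka = x²/(C₀ − x) ⇒ C₀ = x + x²/Ka
C₀ = 4.17 × 10^-4 + (4.17 × 10^-4)²/(1.5 × 10^-5) = 1.20 × 10^-2 M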